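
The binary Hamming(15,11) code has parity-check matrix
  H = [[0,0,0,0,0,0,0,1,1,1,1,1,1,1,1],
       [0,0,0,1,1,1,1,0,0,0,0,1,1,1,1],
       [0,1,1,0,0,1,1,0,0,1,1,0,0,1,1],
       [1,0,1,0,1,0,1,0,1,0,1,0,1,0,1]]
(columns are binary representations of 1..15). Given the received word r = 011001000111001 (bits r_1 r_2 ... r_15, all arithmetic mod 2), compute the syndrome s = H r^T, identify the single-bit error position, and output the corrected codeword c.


s = (0, 1, 0, 1)^T, error position = 5, corrected codeword c = 011011000111001

Compute s = H r^T mod 2 one row at a time:
  s_1 = 0 + 0 + 1 + 1 + 1 + 0 + 0 + 1 = 4 ≡ 0 (mod 2).
  s_2 = 0 + 0 + 1 + 0 + 1 + 0 + 0 + 1 = 3 ≡ 1 (mod 2).
  s_3 = 1 + 1 + 1 + 0 + 1 + 1 + 0 + 1 = 6 ≡ 0 (mod 2).
  s_4 = 0 + 1 + 0 + 0 + 0 + 1 + 0 + 1 = 3 ≡ 1 (mod 2).
s = (0, 1, 0, 1)^T — this equals column 5 of H (binary 0101), so error is at position 5.
Correct: flip bit 5 of r = 011001000111001 to get c = 011011000111001.


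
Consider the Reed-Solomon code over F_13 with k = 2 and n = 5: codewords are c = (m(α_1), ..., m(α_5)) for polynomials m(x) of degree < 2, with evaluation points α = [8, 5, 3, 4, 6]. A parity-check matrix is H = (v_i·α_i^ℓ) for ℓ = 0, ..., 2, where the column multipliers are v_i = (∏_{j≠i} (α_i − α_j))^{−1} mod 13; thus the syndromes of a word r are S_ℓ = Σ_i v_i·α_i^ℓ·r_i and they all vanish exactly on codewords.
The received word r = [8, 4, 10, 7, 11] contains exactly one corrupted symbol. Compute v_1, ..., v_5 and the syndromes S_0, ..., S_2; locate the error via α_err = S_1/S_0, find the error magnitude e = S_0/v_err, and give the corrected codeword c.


S = (10, 8, 9), error at position 5, error magnitude e = 10, c = [8, 4, 10, 7, 1].

Step 1: column multipliers v_i = (∏_{j≠i}(α_i − α_j))^{−1} mod 13.
  i = 1 (α = 8): (8−5)(8−3)(8−4)(8−6) = 3·5·4·2 = 120 ≡ 3, so v_1 = 3^{−1} = 9 (mod 13).
  i = 2 (α = 5): (5−8)(5−3)(5−4)(5−6) = (−3)·2·1·(−1) = 6 ≡ 6, so v_2 = 6^{−1} = 11 (mod 13).
  i = 3 (α = 3): (3−8)(3−5)(3−4)(3−6) = (−5)·(−2)·(−1)·(−3) = 30 ≡ 4, so v_3 = 4^{−1} = 10 (mod 13).
  i = 4 (α = 4): (4−8)(4−5)(4−3)(4−6) = (−4)·(−1)·1·(−2) = −8 ≡ 5, so v_4 = 5^{−1} = 8 (mod 13).
  i = 5 (α = 6): (6−8)(6−5)(6−3)(6−4) = (−2)·1·3·2 = −12 ≡ 1, so v_5 = 1^{−1} = 1 (mod 13).
  v = [9, 11, 10, 8, 1].
Step 2: syndromes of r = [8, 4, 10, 7, 11] (all sums mod 13).
  S_0 = Σ v_i r_i = 9·8 + 11·4 + 10·10 + 8·7 + 1·11 = 283 ≡ 10.
  S_1 = Σ v_i α_i r_i = 9·8·8 + 11·5·4 + 10·3·10 + 8·4·7 + 1·6·11 = 1386 ≡ 8.
  α_i^2 mod 13 = [12, 12, 9, 3, 10].
  S_2 = Σ v_i α_i^2 r_i = 9·12·8 + 11·12·4 + 10·9·10 + 8·3·7 + 1·10·11 = 2570 ≡ 9.
  S = (10, 8, 9) ≠ 0, so r is not a codeword (an error is present).
Step 3: locate the error. For a single error e at position i, S_ℓ = v_i·e·α_i^ℓ, so α_err = S_1/S_0.
  S_0^{−1} = 10^{−1} = 4 (mod 13), so α_err = 8·4 = 32 ≡ 6 = α_5. Error position i = 5.
  Consistency check: S_2/S_1 = 9·5 = 45 ≡ 6 = α_err ✓ (single-error assumption holds).
Step 4: error magnitude e = S_0/v_5 = S_0·∏_{j≠5}(α_5 − α_j) = 10·1 = 10 ≡ 10 (mod 13).
Step 5: correct position 5: c_5 = r_5 − e = 11 − 10 ≡ 1 (mod 13). Hence c = [8, 4, 10, 7, 1].
  Check: interpolating c through the α_i gives m(x) = 6 + 10·x (degree < 2) with m(α_i) = c_i for every i, so c is indeed a codeword.


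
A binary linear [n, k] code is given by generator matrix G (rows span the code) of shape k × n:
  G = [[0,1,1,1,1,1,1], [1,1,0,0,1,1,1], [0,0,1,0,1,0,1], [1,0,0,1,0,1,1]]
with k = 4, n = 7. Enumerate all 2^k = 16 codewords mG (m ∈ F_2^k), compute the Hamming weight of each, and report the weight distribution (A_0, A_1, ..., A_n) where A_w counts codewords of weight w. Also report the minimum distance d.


Weight distribution: A_0 = 1, A_2 = 1, A_3 = 6, A_4 = 5, A_5 = 2, A_6 = 1. Minimum distance d = 2.

Enumerate all 2^4 = 16 messages m ∈ F_2^4.
For each, compute codeword c = mG in F_2^7, then tally its weight.
  m = 0000 → c = 0000000, weight = 0.
  m = 1000 → c = 0111111, weight = 6.
  m = 0100 → c = 1100111, weight = 5.
  m = 1100 → c = 1011000, weight = 3.
  m = 0010 → c = 0010101, weight = 3.
  m = 1010 → c = 0101010, weight = 3.
  m = 0110 → c = 1110010, weight = 4.
  m = 1110 → c = 1001101, weight = 4.
  m = 0001 → c = 1001011, weight = 4.
  m = 1001 → c = 1110100, weight = 4.
  m = 0101 → c = 0101100, weight = 3.
  m = 1101 → c = 0010011, weight = 3.
  m = 0011 → c = 1011110, weight = 5.
  m = 1011 → c = 1100001, weight = 3.
  m = 0111 → c = 0111001, weight = 4.
  m = 1111 → c = 0000110, weight = 2.
Tally weights:
  weight 0: 1 codewords.
  weight 2: 1 codewords.
  weight 3: 6 codewords.
  weight 4: 5 codewords.
  weight 5: 2 codewords.
  weight 6: 1 codewords.
Minimum distance d = smallest w > 0 with A_w > 0 = 2.
Sanity: Σ A_w = 16 = 2^4 = 16 ✓.


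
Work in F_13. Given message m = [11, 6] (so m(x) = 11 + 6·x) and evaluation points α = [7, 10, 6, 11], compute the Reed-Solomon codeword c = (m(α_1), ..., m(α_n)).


c = [1, 6, 8, 12]

Message polynomial: m(x) = 11 + 6·x (mod 13).
For each evaluation point α_i, compute m(α_i) mod 13:
  α_1 = 7: Horner steps 6 → 1, so m(7) = 1.
  α_2 = 10: Horner steps 6 → 6, so m(10) = 6.
  α_3 = 6: Horner steps 6 → 8, so m(6) = 8.
  α_4 = 11: Horner steps 6 → 12, so m(11) = 12.
Codeword c = [1, 6, 8, 12] ∈ F_13^4.


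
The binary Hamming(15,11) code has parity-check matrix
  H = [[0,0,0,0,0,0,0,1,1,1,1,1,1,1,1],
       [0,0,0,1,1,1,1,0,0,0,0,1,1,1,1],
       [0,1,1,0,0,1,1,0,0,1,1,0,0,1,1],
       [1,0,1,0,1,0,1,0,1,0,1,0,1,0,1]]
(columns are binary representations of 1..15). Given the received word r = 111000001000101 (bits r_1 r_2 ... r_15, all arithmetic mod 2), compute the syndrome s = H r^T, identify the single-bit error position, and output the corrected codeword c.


s = (1, 0, 1, 1)^T, error position = 11, corrected codeword c = 111000001010101

Compute s = H r^T mod 2 one row at a time:
  s_1 = 0 + 1 + 0 + 0 + 0 + 1 + 0 + 1 = 3 ≡ 1 (mod 2).
  s_2 = 0 + 0 + 0 + 0 + 0 + 1 + 0 + 1 = 2 ≡ 0 (mod 2).
  s_3 = 1 + 1 + 0 + 0 + 0 + 0 + 0 + 1 = 3 ≡ 1 (mod 2).
  s_4 = 1 + 1 + 0 + 0 + 1 + 0 + 1 + 1 = 5 ≡ 1 (mod 2).
s = (1, 0, 1, 1)^T — this equals column 11 of H (binary 1011), so error is at position 11.
Correct: flip bit 11 of r = 111000001000101 to get c = 111000001010101.


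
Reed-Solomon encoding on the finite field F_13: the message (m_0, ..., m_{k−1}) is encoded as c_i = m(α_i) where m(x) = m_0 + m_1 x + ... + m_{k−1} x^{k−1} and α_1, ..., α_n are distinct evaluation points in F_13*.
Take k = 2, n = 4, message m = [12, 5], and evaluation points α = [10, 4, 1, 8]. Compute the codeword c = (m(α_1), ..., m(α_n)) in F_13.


c = [10, 6, 4, 0]

Message polynomial: m(x) = 12 + 5·x (mod 13).
For each evaluation point α_i, compute m(α_i) mod 13:
  α_1 = 10: Horner steps 5 → 10, so m(10) = 10.
  α_2 = 4: Horner steps 5 → 6, so m(4) = 6.
  α_3 = 1: Horner steps 5 → 4, so m(1) = 4.
  α_4 = 8: Horner steps 5 → 0, so m(8) = 0.
Codeword c = [10, 6, 4, 0] ∈ F_13^4.


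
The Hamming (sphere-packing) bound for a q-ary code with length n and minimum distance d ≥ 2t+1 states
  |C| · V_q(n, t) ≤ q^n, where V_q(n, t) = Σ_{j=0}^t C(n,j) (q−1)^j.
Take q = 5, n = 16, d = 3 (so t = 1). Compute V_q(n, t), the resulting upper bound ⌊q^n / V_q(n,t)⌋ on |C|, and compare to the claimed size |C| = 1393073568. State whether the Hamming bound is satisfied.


V_q(n, t) = 65, q^n = 152587890625, Hamming bound = 2347506009, |C| = 1393073568 ≤ bound (satisfied).

Step 1: Compute V_q(n, t) = Σ_{j=0}^1 C(n, j) (q−1)^j.
  j = 0: C(16,0)·(4)^0 = 1·1 = 1.
  j = 1: C(16,1)·(4)^1 = 16·4 = 64.
  V_q(n, t) = 1 + 64 = 65.
Step 2: q^n = 5^16 = 152587890625.
Step 3: Hamming bound ⌊q^n / V_q(n,t)⌋ = ⌊152587890625/65⌋ = 2347506009.
Step 4: Compare |C| = 1393073568 to 2347506009: satisfied.
The claimed |C| lies below the Hamming bound.


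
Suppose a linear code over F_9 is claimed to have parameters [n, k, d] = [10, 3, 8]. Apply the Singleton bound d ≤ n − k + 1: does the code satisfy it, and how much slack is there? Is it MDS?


Singleton RHS = n − k + 1 = 8, slack = 0, bound satisfied, MDS.

Singleton bound: d ≤ n − k + 1.
Here n = 10, k = 3, so n − k + 1 = 8.
Given d = 8, check d ≤ 8: YES.
Slack = (n − k + 1) − d = 0.
The code is MDS (slack = 0).
Description: the claimed parameters are [10, 3, 8]_9; such a code would be MDS (meets Singleton bound).


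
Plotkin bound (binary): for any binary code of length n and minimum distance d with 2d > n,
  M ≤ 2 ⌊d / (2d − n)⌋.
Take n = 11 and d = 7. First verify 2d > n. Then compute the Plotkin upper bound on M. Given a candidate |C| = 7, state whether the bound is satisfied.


Plotkin bound M ≤ 4; given |C| = 7 > bound (violated).

Check applicability: 2d = 14, n = 11.
2d − n = 3 > 0, so Plotkin applies.
Compute d/(2d−n) = 7/3 ≈ 2.3333.
⌊d/(2d−n)⌋ = 2.
Plotkin bound: M ≤ 2·2 = 4.
Given |C| = 7, check: VIOLATED.
This |C| is above the Plotkin bound, so no binary code with n = 11, d = 7 and 7 codewords exists.


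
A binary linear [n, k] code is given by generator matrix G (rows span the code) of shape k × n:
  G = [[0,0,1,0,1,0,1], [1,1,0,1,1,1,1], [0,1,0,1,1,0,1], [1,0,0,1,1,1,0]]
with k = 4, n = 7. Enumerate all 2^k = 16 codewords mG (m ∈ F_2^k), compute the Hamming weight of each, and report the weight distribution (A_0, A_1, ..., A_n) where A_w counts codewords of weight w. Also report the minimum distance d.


Weight distribution: A_0 = 1, A_2 = 3, A_3 = 4, A_4 = 3, A_5 = 4, A_6 = 1. Minimum distance d = 2.

Enumerate all 2^4 = 16 messages m ∈ F_2^4.
For each, compute codeword c = mG in F_2^7, then tally its weight.
  m = 0000 → c = 0000000, weight = 0.
  m = 1000 → c = 0010101, weight = 3.
  m = 0100 → c = 1101111, weight = 6.
  m = 1100 → c = 1111010, weight = 5.
  m = 0010 → c = 0101101, weight = 4.
  m = 1010 → c = 0111000, weight = 3.
  m = 0110 → c = 1000010, weight = 2.
  m = 1110 → c = 1010111, weight = 5.
  m = 0001 → c = 1001110, weight = 4.
  m = 1001 → c = 1011011, weight = 5.
  m = 0101 → c = 0100001, weight = 2.
  m = 1101 → c = 0110100, weight = 3.
  m = 0011 → c = 1100011, weight = 4.
  m = 1011 → c = 1110110, weight = 5.
  m = 0111 → c = 0001100, weight = 2.
  m = 1111 → c = 0011001, weight = 3.
Tally weights:
  weight 0: 1 codewords.
  weight 2: 3 codewords.
  weight 3: 4 codewords.
  weight 4: 3 codewords.
  weight 5: 4 codewords.
  weight 6: 1 codewords.
Minimum distance d = smallest w > 0 with A_w > 0 = 2.
Sanity: Σ A_w = 16 = 2^4 = 16 ✓.


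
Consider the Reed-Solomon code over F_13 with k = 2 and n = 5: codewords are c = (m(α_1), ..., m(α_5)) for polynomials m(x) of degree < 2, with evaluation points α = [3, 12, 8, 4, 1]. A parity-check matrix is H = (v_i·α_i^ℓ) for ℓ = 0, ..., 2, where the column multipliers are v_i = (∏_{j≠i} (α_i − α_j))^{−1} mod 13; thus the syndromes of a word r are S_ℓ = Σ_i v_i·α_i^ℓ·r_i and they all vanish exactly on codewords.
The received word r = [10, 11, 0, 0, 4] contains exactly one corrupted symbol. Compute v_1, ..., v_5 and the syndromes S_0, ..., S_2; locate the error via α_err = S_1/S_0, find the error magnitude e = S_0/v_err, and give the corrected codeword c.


S = (12, 5, 1), error at position 3, error magnitude e = 1, c = [10, 11, 12, 0, 4].

Step 1: column multipliers v_i = (∏_{j≠i}(α_i − α_j))^{−1} mod 13.
  i = 1 (α = 3): (3−12)(3−8)(3−4)(3−1) = (−9)·(−5)·(−1)·2 = −90 ≡ 1, so v_1 = 1^{−1} = 1 (mod 13).
  i = 2 (α = 12): (12−3)(12−8)(12−4)(12−1) = 9·4·8·11 = 3168 ≡ 9, so v_2 = 9^{−1} = 3 (mod 13).
  i = 3 (α = 8): (8−3)(8−12)(8−4)(8−1) = 5·(−4)·4·7 = −560 ≡ 12, so v_3 = 12^{−1} = 12 (mod 13).
  i = 4 (α = 4): (4−3)(4−12)(4−8)(4−1) = 1·(−8)·(−4)·3 = 96 ≡ 5, so v_4 = 5^{−1} = 8 (mod 13).
  i = 5 (α = 1): (1−3)(1−12)(1−8)(1−4) = (−2)·(−11)·(−7)·(−3) = 462 ≡ 7, so v_5 = 7^{−1} = 2 (mod 13).
  v = [1, 3, 12, 8, 2].
Step 2: syndromes of r = [10, 11, 0, 0, 4] (all sums mod 13).
  S_0 = Σ v_i r_i = 1·10 + 3·11 + 12·0 + 8·0 + 2·4 = 51 ≡ 12.
  S_1 = Σ v_i α_i r_i = 1·3·10 + 3·12·11 + 12·8·0 + 8·4·0 + 2·1·4 = 434 ≡ 5.
  α_i^2 mod 13 = [9, 1, 12, 3, 1].
  S_2 = Σ v_i α_i^2 r_i = 1·9·10 + 3·1·11 + 12·12·0 + 8·3·0 + 2·1·4 = 131 ≡ 1.
  S = (12, 5, 1) ≠ 0, so r is not a codeword (an error is present).
Step 3: locate the error. For a single error e at position i, S_ℓ = v_i·e·α_i^ℓ, so α_err = S_1/S_0.
  S_0^{−1} = 12^{−1} = 12 (mod 13), so α_err = 5·12 = 60 ≡ 8 = α_3. Error position i = 3.
  Consistency check: S_2/S_1 = 1·8 = 8 ≡ 8 = α_err ✓ (single-error assumption holds).
Step 4: error magnitude e = S_0/v_3 = S_0·∏_{j≠3}(α_3 − α_j) = 12·12 = 144 ≡ 1 (mod 13).
Step 5: correct position 3: c_3 = r_3 − e = 0 − 1 ≡ 12 (mod 13). Hence c = [10, 11, 12, 0, 4].
  Check: interpolating c through the α_i gives m(x) = 1 + 3·x (degree < 2) with m(α_i) = c_i for every i, so c is indeed a codeword.


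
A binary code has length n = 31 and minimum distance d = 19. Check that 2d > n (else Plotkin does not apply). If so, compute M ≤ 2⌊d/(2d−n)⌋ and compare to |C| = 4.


Plotkin bound M ≤ 4; given |C| = 4 ≤ bound (satisfied).

Check applicability: 2d = 38, n = 31.
2d − n = 7 > 0, so Plotkin applies.
Compute d/(2d−n) = 19/7 ≈ 2.7143.
⌊d/(2d−n)⌋ = 2.
Plotkin bound: M ≤ 2·2 = 4.
Given |C| = 4, check: satisfied.
This |C| is at the Plotkin bound.


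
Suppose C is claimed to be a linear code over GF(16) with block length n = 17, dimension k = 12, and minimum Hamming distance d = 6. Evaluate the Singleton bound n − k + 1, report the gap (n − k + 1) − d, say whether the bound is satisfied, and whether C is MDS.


Singleton RHS = n − k + 1 = 6, slack = 0, bound satisfied, MDS.

Singleton bound: d ≤ n − k + 1.
Here n = 17, k = 12, so n − k + 1 = 6.
Given d = 6, check d ≤ 6: YES.
Slack = (n − k + 1) − d = 0.
The code is MDS (slack = 0).
Description: the claimed parameters are [17, 12, 6]_16; such a code would be MDS (meets Singleton bound).


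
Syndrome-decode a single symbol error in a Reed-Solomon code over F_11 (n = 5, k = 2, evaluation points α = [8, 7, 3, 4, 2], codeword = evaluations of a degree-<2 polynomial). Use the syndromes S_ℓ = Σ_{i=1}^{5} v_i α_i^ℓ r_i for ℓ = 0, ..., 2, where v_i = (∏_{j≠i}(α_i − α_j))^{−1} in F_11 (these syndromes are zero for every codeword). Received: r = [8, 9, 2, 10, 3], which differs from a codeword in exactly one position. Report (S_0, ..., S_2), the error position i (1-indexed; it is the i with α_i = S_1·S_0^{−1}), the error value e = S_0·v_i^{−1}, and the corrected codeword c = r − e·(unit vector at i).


S = (10, 7, 6), error at position 4, error magnitude e = 9, c = [8, 9, 2, 1, 3].

Step 1: column multipliers v_i = (∏_{j≠i}(α_i − α_j))^{−1} mod 11.
  i = 1 (α = 8): (8−7)(8−3)(8−4)(8−2) = 1·5·4·6 = 120 ≡ 10, so v_1 = 10^{−1} = 10 (mod 11).
  i = 2 (α = 7): (7−8)(7−3)(7−4)(7−2) = (−1)·4·3·5 = −60 ≡ 6, so v_2 = 6^{−1} = 2 (mod 11).
  i = 3 (α = 3): (3−8)(3−7)(3−4)(3−2) = (−5)·(−4)·(−1)·1 = −20 ≡ 2, so v_3 = 2^{−1} = 6 (mod 11).
  i = 4 (α = 4): (4−8)(4−7)(4−3)(4−2) = (−4)·(−3)·1·2 = 24 ≡ 2, so v_4 = 2^{−1} = 6 (mod 11).
  i = 5 (α = 2): (2−8)(2−7)(2−3)(2−4) = (−6)·(−5)·(−1)·(−2) = 60 ≡ 5, so v_5 = 5^{−1} = 9 (mod 11).
  v = [10, 2, 6, 6, 9].
Step 2: syndromes of r = [8, 9, 2, 10, 3] (all sums mod 11).
  S_0 = Σ v_i r_i = 10·8 + 2·9 + 6·2 + 6·10 + 9·3 = 197 ≡ 10.
  S_1 = Σ v_i α_i r_i = 10·8·8 + 2·7·9 + 6·3·2 + 6·4·10 + 9·2·3 = 1096 ≡ 7.
  α_i^2 mod 11 = [9, 5, 9, 5, 4].
  S_2 = Σ v_i α_i^2 r_i = 10·9·8 + 2·5·9 + 6·9·2 + 6·5·10 + 9·4·3 = 1326 ≡ 6.
  S = (10, 7, 6) ≠ 0, so r is not a codeword (an error is present).
Step 3: locate the error. For a single error e at position i, S_ℓ = v_i·e·α_i^ℓ, so α_err = S_1/S_0.
  S_0^{−1} = 10^{−1} = 10 (mod 11), so α_err = 7·10 = 70 ≡ 4 = α_4. Error position i = 4.
  Consistency check: S_2/S_1 = 6·8 = 48 ≡ 4 = α_err ✓ (single-error assumption holds).
Step 4: error magnitude e = S_0/v_4 = S_0·∏_{j≠4}(α_4 − α_j) = 10·2 = 20 ≡ 9 (mod 11).
Step 5: correct position 4: c_4 = r_4 − e = 10 − 9 ≡ 1 (mod 11). Hence c = [8, 9, 2, 1, 3].
  Check: interpolating c through the α_i gives m(x) = 5 + 10·x (degree < 2) with m(α_i) = c_i for every i, so c is indeed a codeword.


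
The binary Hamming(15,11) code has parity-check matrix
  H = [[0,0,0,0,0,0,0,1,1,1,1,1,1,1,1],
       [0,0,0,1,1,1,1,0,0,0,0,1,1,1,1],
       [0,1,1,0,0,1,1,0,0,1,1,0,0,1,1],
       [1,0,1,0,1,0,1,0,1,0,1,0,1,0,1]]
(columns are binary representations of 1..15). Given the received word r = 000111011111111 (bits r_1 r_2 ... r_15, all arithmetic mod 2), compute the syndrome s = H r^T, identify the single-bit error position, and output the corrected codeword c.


s = (0, 1, 1, 1)^T, error position = 7, corrected codeword c = 000111111111111

Compute s = H r^T mod 2 one row at a time:
  s_1 = 1 + 1 + 1 + 1 + 1 + 1 + 1 + 1 = 8 ≡ 0 (mod 2).
  s_2 = 1 + 1 + 1 + 0 + 1 + 1 + 1 + 1 = 7 ≡ 1 (mod 2).
  s_3 = 0 + 0 + 1 + 0 + 1 + 1 + 1 + 1 = 5 ≡ 1 (mod 2).
  s_4 = 0 + 0 + 1 + 0 + 1 + 1 + 1 + 1 = 5 ≡ 1 (mod 2).
s = (0, 1, 1, 1)^T — this equals column 7 of H (binary 0111), so error is at position 7.
Correct: flip bit 7 of r = 000111011111111 to get c = 000111111111111.


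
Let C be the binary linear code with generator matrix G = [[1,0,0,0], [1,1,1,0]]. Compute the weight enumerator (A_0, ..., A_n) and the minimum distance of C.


Weight distribution: A_0 = 1, A_1 = 1, A_2 = 1, A_3 = 1. Minimum distance d = 1.

Enumerate all 2^2 = 4 messages m ∈ F_2^2.
For each, compute codeword c = mG in F_2^4, then tally its weight.
  m = 00 → c = 0000, weight = 0.
  m = 10 → c = 1000, weight = 1.
  m = 01 → c = 1110, weight = 3.
  m = 11 → c = 0110, weight = 2.
Tally weights:
  weight 0: 1 codewords.
  weight 1: 1 codewords.
  weight 2: 1 codewords.
  weight 3: 1 codewords.
Minimum distance d = smallest w > 0 with A_w > 0 = 1.
Sanity: Σ A_w = 4 = 2^2 = 4 ✓.


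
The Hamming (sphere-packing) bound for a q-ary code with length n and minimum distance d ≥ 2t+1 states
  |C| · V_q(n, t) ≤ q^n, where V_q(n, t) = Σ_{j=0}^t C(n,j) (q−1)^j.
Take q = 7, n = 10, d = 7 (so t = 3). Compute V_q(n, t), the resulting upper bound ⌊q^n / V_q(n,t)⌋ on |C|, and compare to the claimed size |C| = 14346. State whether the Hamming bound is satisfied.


V_q(n, t) = 27601, q^n = 282475249, Hamming bound = 10234, |C| = 14346 > bound (violated).

Step 1: Compute V_q(n, t) = Σ_{j=0}^3 C(n, j) (q−1)^j.
  j = 0: C(10,0)·(6)^0 = 1·1 = 1.
  j = 1: C(10,1)·(6)^1 = 10·6 = 60.
  j = 2: C(10,2)·(6)^2 = 45·36 = 1620.
  j = 3: C(10,3)·(6)^3 = 120·216 = 25920.
  V_q(n, t) = 1 + 60 + 1620 + 25920 = 27601.
Step 2: q^n = 7^10 = 282475249.
Step 3: Hamming bound ⌊q^n / V_q(n,t)⌋ = ⌊282475249/27601⌋ = 10234.
Step 4: Compare |C| = 14346 to 10234: violated.
The claimed |C| lies above the Hamming bound, so no 7-ary code of length 10 with d ≥ 7 can have 14346 codewords.


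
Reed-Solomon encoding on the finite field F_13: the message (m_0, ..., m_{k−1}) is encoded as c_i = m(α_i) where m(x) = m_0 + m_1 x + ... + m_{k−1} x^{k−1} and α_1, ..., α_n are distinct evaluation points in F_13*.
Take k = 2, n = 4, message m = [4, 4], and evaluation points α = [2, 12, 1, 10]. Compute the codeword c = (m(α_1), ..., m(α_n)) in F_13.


c = [12, 0, 8, 5]

Message polynomial: m(x) = 4 + 4·x (mod 13).
For each evaluation point α_i, compute m(α_i) mod 13:
  α_1 = 2: Horner steps 4 → 12, so m(2) = 12.
  α_2 = 12: Horner steps 4 → 0, so m(12) = 0.
  α_3 = 1: Horner steps 4 → 8, so m(1) = 8.
  α_4 = 10: Horner steps 4 → 5, so m(10) = 5.
Codeword c = [12, 0, 8, 5] ∈ F_13^4.


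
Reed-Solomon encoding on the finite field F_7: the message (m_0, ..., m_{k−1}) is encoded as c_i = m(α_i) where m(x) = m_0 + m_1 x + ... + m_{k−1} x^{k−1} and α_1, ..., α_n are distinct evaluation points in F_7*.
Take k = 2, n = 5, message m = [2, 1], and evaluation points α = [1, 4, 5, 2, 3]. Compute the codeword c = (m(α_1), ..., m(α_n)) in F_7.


c = [3, 6, 0, 4, 5]

Message polynomial: m(x) = 2 + 1·x (mod 7).
For each evaluation point α_i, compute m(α_i) mod 7:
  α_1 = 1: Horner steps 1 → 3, so m(1) = 3.
  α_2 = 4: Horner steps 1 → 6, so m(4) = 6.
  α_3 = 5: Horner steps 1 → 0, so m(5) = 0.
  α_4 = 2: Horner steps 1 → 4, so m(2) = 4.
  α_5 = 3: Horner steps 1 → 5, so m(3) = 5.
Codeword c = [3, 6, 0, 4, 5] ∈ F_7^5.


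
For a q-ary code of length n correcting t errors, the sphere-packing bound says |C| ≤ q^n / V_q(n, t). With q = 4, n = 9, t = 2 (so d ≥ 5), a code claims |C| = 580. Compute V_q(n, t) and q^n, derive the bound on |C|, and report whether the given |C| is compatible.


V_q(n, t) = 352, q^n = 262144, Hamming bound = 744, |C| = 580 ≤ bound (satisfied).

Step 1: Compute V_q(n, t) = Σ_{j=0}^2 C(n, j) (q−1)^j.
  j = 0: C(9,0)·(3)^0 = 1·1 = 1.
  j = 1: C(9,1)·(3)^1 = 9·3 = 27.
  j = 2: C(9,2)·(3)^2 = 36·9 = 324.
  V_q(n, t) = 1 + 27 + 324 = 352.
Step 2: q^n = 4^9 = 262144.
Step 3: Hamming bound ⌊q^n / V_q(n,t)⌋ = ⌊262144/352⌋ = 744.
Step 4: Compare |C| = 580 to 744: satisfied.
The claimed |C| lies below the Hamming bound.


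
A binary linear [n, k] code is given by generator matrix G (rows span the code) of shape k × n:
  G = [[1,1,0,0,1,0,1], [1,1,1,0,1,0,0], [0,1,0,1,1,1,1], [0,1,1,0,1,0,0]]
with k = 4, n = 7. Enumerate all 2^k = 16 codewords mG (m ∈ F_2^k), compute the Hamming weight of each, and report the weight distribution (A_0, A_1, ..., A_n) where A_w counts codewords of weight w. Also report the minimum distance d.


Weight distribution: A_0 = 1, A_1 = 1, A_2 = 2, A_3 = 4, A_4 = 3, A_5 = 3, A_6 = 2. Minimum distance d = 1.

Enumerate all 2^4 = 16 messages m ∈ F_2^4.
For each, compute codeword c = mG in F_2^7, then tally its weight.
  m = 0000 → c = 0000000, weight = 0.
  m = 1000 → c = 1100101, weight = 4.
  m = 0100 → c = 1110100, weight = 4.
  m = 1100 → c = 0010001, weight = 2.
  m = 0010 → c = 0101111, weight = 5.
  m = 1010 → c = 1001010, weight = 3.
  m = 0110 → c = 1011011, weight = 5.
  m = 1110 → c = 0111110, weight = 5.
  m = 0001 → c = 0110100, weight = 3.
  m = 1001 → c = 1010001, weight = 3.
  m = 0101 → c = 1000000, weight = 1.
  m = 1101 → c = 0100101, weight = 3.
  m = 0011 → c = 0011011, weight = 4.
  m = 1011 → c = 1111110, weight = 6.
  m = 0111 → c = 1101111, weight = 6.
  m = 1111 → c = 0001010, weight = 2.
Tally weights:
  weight 0: 1 codewords.
  weight 1: 1 codewords.
  weight 2: 2 codewords.
  weight 3: 4 codewords.
  weight 4: 3 codewords.
  weight 5: 3 codewords.
  weight 6: 2 codewords.
Minimum distance d = smallest w > 0 with A_w > 0 = 1.
Sanity: Σ A_w = 16 = 2^4 = 16 ✓.


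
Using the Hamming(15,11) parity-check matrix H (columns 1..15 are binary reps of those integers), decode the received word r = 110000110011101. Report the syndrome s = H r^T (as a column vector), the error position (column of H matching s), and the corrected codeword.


s = (1, 0, 0, 1)^T, error position = 9, corrected codeword c = 110000111011101

Compute s = H r^T mod 2 one row at a time:
  s_1 = 1 + 0 + 0 + 1 + 1 + 1 + 0 + 1 = 5 ≡ 1 (mod 2).
  s_2 = 0 + 0 + 0 + 1 + 1 + 1 + 0 + 1 = 4 ≡ 0 (mod 2).
  s_3 = 1 + 0 + 0 + 1 + 0 + 1 + 0 + 1 = 4 ≡ 0 (mod 2).
  s_4 = 1 + 0 + 0 + 1 + 0 + 1 + 1 + 1 = 5 ≡ 1 (mod 2).
s = (1, 0, 0, 1)^T — this equals column 9 of H (binary 1001), so error is at position 9.
Correct: flip bit 9 of r = 110000110011101 to get c = 110000111011101.


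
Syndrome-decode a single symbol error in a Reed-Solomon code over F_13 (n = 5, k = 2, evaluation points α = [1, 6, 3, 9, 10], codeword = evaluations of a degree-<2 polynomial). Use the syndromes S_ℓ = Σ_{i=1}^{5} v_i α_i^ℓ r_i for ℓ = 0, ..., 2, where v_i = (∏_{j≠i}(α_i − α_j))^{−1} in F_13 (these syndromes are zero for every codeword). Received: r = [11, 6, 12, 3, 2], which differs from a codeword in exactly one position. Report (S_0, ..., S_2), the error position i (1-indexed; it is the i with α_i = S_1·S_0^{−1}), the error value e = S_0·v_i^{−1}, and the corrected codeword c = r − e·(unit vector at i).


S = (2, 6, 5), error at position 3, error magnitude e = 3, c = [11, 6, 9, 3, 2].

Step 1: column multipliers v_i = (∏_{j≠i}(α_i − α_j))^{−1} mod 13.
  i = 1 (α = 1): (1−6)(1−3)(1−9)(1−10) = (−5)·(−2)·(−8)·(−9) = 720 ≡ 5, so v_1 = 5^{−1} = 8 (mod 13).
  i = 2 (α = 6): (6−1)(6−3)(6−9)(6−10) = 5·3·(−3)·(−4) = 180 ≡ 11, so v_2 = 11^{−1} = 6 (mod 13).
  i = 3 (α = 3): (3−1)(3−6)(3−9)(3−10) = 2·(−3)·(−6)·(−7) = −252 ≡ 8, so v_3 = 8^{−1} = 5 (mod 13).
  i = 4 (α = 9): (9−1)(9−6)(9−3)(9−10) = 8·3·6·(−1) = −144 ≡ 12, so v_4 = 12^{−1} = 12 (mod 13).
  i = 5 (α = 10): (10−1)(10−6)(10−3)(10−9) = 9·4·7·1 = 252 ≡ 5, so v_5 = 5^{−1} = 8 (mod 13).
  v = [8, 6, 5, 12, 8].
Step 2: syndromes of r = [11, 6, 12, 3, 2] (all sums mod 13).
  S_0 = Σ v_i r_i = 8·11 + 6·6 + 5·12 + 12·3 + 8·2 = 236 ≡ 2.
  S_1 = Σ v_i α_i r_i = 8·1·11 + 6·6·6 + 5·3·12 + 12·9·3 + 8·10·2 = 968 ≡ 6.
  α_i^2 mod 13 = [1, 10, 9, 3, 9].
  S_2 = Σ v_i α_i^2 r_i = 8·1·11 + 6·10·6 + 5·9·12 + 12·3·3 + 8·9·2 = 1240 ≡ 5.
  S = (2, 6, 5) ≠ 0, so r is not a codeword (an error is present).
Step 3: locate the error. For a single error e at position i, S_ℓ = v_i·e·α_i^ℓ, so α_err = S_1/S_0.
  S_0^{−1} = 2^{−1} = 7 (mod 13), so α_err = 6·7 = 42 ≡ 3 = α_3. Error position i = 3.
  Consistency check: S_2/S_1 = 5·11 = 55 ≡ 3 = α_err ✓ (single-error assumption holds).
Step 4: error magnitude e = S_0/v_3 = S_0·∏_{j≠3}(α_3 − α_j) = 2·8 = 16 ≡ 3 (mod 13).
Step 5: correct position 3: c_3 = r_3 − e = 12 − 3 ≡ 9 (mod 13). Hence c = [11, 6, 9, 3, 2].
  Check: interpolating c through the α_i gives m(x) = 12 + 12·x (degree < 2) with m(α_i) = c_i for every i, so c is indeed a codeword.


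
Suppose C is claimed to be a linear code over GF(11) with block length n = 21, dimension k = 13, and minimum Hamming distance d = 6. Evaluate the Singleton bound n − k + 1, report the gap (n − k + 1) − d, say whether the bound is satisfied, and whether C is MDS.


Singleton RHS = n − k + 1 = 9, slack = 3, bound satisfied, not MDS.

Singleton bound: d ≤ n − k + 1.
Here n = 21, k = 13, so n − k + 1 = 9.
Given d = 6, check d ≤ 9: YES.
Slack = (n − k + 1) − d = 3.
The code is NOT MDS (slack = 3 > 0).
Description: the claimed parameters are [21, 13, 6]_11; such a code would be non-MDS.


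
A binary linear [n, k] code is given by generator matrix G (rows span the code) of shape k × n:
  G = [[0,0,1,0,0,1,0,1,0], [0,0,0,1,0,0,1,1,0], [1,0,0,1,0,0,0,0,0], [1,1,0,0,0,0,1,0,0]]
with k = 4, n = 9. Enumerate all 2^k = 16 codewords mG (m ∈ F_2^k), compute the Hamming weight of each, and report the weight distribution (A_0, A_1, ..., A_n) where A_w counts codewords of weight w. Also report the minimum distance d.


Weight distribution: A_0 = 1, A_2 = 2, A_3 = 6, A_4 = 3, A_5 = 2, A_6 = 2. Minimum distance d = 2.

Enumerate all 2^4 = 16 messages m ∈ F_2^4.
For each, compute codeword c = mG in F_2^9, then tally its weight.
  m = 0000 → c = 000000000, weight = 0.
  m = 1000 → c = 001001010, weight = 3.
  m = 0100 → c = 000100110, weight = 3.
  m = 1100 → c = 001101100, weight = 4.
  m = 0010 → c = 100100000, weight = 2.
  m = 1010 → c = 101101010, weight = 5.
  m = 0110 → c = 100000110, weight = 3.
  m = 1110 → c = 101001100, weight = 4.
  m = 0001 → c = 110000100, weight = 3.
  m = 1001 → c = 111001110, weight = 6.
  m = 0101 → c = 110100010, weight = 4.
  m = 1101 → c = 111101000, weight = 5.
  m = 0011 → c = 010100100, weight = 3.
  m = 1011 → c = 011101110, weight = 6.
  m = 0111 → c = 010000010, weight = 2.
  m = 1111 → c = 011001000, weight = 3.
Tally weights:
  weight 0: 1 codewords.
  weight 2: 2 codewords.
  weight 3: 6 codewords.
  weight 4: 3 codewords.
  weight 5: 2 codewords.
  weight 6: 2 codewords.
Minimum distance d = smallest w > 0 with A_w > 0 = 2.
Sanity: Σ A_w = 16 = 2^4 = 16 ✓.


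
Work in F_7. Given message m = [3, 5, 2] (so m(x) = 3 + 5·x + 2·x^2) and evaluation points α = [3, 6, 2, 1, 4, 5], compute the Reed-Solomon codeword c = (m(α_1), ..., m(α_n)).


c = [1, 0, 0, 3, 6, 1]

Message polynomial: m(x) = 3 + 5·x + 2·x^2 (mod 7).
For each evaluation point α_i, compute m(α_i) mod 7:
  α_1 = 3: Horner steps 2 → 4 → 1, so m(3) = 1.
  α_2 = 6: Horner steps 2 → 3 → 0, so m(6) = 0.
  α_3 = 2: Horner steps 2 → 2 → 0, so m(2) = 0.
  α_4 = 1: Horner steps 2 → 0 → 3, so m(1) = 3.
  α_5 = 4: Horner steps 2 → 6 → 6, so m(4) = 6.
  α_6 = 5: Horner steps 2 → 1 → 1, so m(5) = 1.
Codeword c = [1, 0, 0, 3, 6, 1] ∈ F_7^6.


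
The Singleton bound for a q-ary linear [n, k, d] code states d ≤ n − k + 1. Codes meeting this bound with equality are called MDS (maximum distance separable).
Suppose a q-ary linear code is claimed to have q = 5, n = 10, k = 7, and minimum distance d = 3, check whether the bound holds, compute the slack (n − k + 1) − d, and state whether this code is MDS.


Singleton RHS = n − k + 1 = 4, slack = 1, bound satisfied, not MDS.

Singleton bound: d ≤ n − k + 1.
Here n = 10, k = 7, so n − k + 1 = 4.
Given d = 3, check d ≤ 4: YES.
Slack = (n − k + 1) − d = 1.
The code is NOT MDS (slack = 1 > 0).
Description: the claimed parameters are [10, 7, 3]_5; such a code would be non-MDS.


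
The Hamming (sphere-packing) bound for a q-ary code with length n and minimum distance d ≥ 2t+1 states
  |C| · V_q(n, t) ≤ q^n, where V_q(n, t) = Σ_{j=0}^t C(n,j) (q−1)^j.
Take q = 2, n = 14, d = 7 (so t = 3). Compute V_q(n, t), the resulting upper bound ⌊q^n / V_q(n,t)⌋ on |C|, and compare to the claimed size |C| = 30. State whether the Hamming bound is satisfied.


V_q(n, t) = 470, q^n = 16384, Hamming bound = 34, |C| = 30 ≤ bound (satisfied).

Step 1: Compute V_q(n, t) = Σ_{j=0}^3 C(n, j) (q−1)^j.
  j = 0: C(14,0)·(1)^0 = 1·1 = 1.
  j = 1: C(14,1)·(1)^1 = 14·1 = 14.
  j = 2: C(14,2)·(1)^2 = 91·1 = 91.
  j = 3: C(14,3)·(1)^3 = 364·1 = 364.
  V_q(n, t) = 1 + 14 + 91 + 364 = 470.
Step 2: q^n = 2^14 = 16384.
Step 3: Hamming bound ⌊q^n / V_q(n,t)⌋ = ⌊16384/470⌋ = 34.
Step 4: Compare |C| = 30 to 34: satisfied.
The claimed |C| lies below the Hamming bound.


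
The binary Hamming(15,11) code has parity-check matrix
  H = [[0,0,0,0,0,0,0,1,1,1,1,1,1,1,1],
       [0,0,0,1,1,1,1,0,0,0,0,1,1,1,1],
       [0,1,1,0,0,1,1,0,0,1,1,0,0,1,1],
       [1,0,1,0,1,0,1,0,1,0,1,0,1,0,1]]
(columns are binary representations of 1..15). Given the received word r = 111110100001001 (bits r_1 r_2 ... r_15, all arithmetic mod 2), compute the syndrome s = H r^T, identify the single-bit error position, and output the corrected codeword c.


s = (0, 1, 0, 1)^T, error position = 5, corrected codeword c = 111100100001001

Compute s = H r^T mod 2 one row at a time:
  s_1 = 0 + 0 + 0 + 0 + 1 + 0 + 0 + 1 = 2 ≡ 0 (mod 2).
  s_2 = 1 + 1 + 0 + 1 + 1 + 0 + 0 + 1 = 5 ≡ 1 (mod 2).
  s_3 = 1 + 1 + 0 + 1 + 0 + 0 + 0 + 1 = 4 ≡ 0 (mod 2).
  s_4 = 1 + 1 + 1 + 1 + 0 + 0 + 0 + 1 = 5 ≡ 1 (mod 2).
s = (0, 1, 0, 1)^T — this equals column 5 of H (binary 0101), so error is at position 5.
Correct: flip bit 5 of r = 111110100001001 to get c = 111100100001001.


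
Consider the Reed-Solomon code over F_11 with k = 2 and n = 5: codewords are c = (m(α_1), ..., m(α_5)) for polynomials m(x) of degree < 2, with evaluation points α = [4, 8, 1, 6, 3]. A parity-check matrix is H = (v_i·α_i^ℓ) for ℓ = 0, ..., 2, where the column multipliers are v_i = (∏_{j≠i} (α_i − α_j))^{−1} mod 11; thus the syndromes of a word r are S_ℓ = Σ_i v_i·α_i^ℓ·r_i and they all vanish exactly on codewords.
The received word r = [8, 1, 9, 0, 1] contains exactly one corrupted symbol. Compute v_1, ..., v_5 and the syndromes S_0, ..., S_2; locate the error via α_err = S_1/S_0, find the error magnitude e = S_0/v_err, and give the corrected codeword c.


S = (4, 10, 3), error at position 2, error magnitude e = 9, c = [8, 3, 9, 0, 1].

Step 1: column multipliers v_i = (∏_{j≠i}(α_i − α_j))^{−1} mod 11.
  i = 1 (α = 4): (4−8)(4−1)(4−6)(4−3) = (−4)·3·(−2)·1 = 24 ≡ 2, so v_1 = 2^{−1} = 6 (mod 11).
  i = 2 (α = 8): (8−4)(8−1)(8−6)(8−3) = 4·7·2·5 = 280 ≡ 5, so v_2 = 5^{−1} = 9 (mod 11).
  i = 3 (α = 1): (1−4)(1−8)(1−6)(1−3) = (−3)·(−7)·(−5)·(−2) = 210 ≡ 1, so v_3 = 1^{−1} = 1 (mod 11).
  i = 4 (α = 6): (6−4)(6−8)(6−1)(6−3) = 2·(−2)·5·3 = −60 ≡ 6, so v_4 = 6^{−1} = 2 (mod 11).
  i = 5 (α = 3): (3−4)(3−8)(3−1)(3−6) = (−1)·(−5)·2·(−3) = −30 ≡ 3, so v_5 = 3^{−1} = 4 (mod 11).
  v = [6, 9, 1, 2, 4].
Step 2: syndromes of r = [8, 1, 9, 0, 1] (all sums mod 11).
  S_0 = Σ v_i r_i = 6·8 + 9·1 + 1·9 + 2·0 + 4·1 = 70 ≡ 4.
  S_1 = Σ v_i α_i r_i = 6·4·8 + 9·8·1 + 1·1·9 + 2·6·0 + 4·3·1 = 285 ≡ 10.
  α_i^2 mod 11 = [5, 9, 1, 3, 9].
  S_2 = Σ v_i α_i^2 r_i = 6·5·8 + 9·9·1 + 1·1·9 + 2·3·0 + 4·9·1 = 366 ≡ 3.
  S = (4, 10, 3) ≠ 0, so r is not a codeword (an error is present).
Step 3: locate the error. For a single error e at position i, S_ℓ = v_i·e·α_i^ℓ, so α_err = S_1/S_0.
  S_0^{−1} = 4^{−1} = 3 (mod 11), so α_err = 10·3 = 30 ≡ 8 = α_2. Error position i = 2.
  Consistency check: S_2/S_1 = 3·10 = 30 ≡ 8 = α_err ✓ (single-error assumption holds).
Step 4: error magnitude e = S_0/v_2 = S_0·∏_{j≠2}(α_2 − α_j) = 4·5 = 20 ≡ 9 (mod 11).
Step 5: correct position 2: c_2 = r_2 − e = 1 − 9 ≡ 3 (mod 11). Hence c = [8, 3, 9, 0, 1].
  Check: interpolating c through the α_i gives m(x) = 2 + 7·x (degree < 2) with m(α_i) = c_i for every i, so c is indeed a codeword.


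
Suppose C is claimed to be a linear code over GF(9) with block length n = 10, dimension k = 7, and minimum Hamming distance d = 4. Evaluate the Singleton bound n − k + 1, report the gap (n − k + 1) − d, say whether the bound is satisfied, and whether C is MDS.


Singleton RHS = n − k + 1 = 4, slack = 0, bound satisfied, MDS.

Singleton bound: d ≤ n − k + 1.
Here n = 10, k = 7, so n − k + 1 = 4.
Given d = 4, check d ≤ 4: YES.
Slack = (n − k + 1) − d = 0.
The code is MDS (slack = 0).
Description: the claimed parameters are [10, 7, 4]_9; such a code would be MDS (meets Singleton bound).


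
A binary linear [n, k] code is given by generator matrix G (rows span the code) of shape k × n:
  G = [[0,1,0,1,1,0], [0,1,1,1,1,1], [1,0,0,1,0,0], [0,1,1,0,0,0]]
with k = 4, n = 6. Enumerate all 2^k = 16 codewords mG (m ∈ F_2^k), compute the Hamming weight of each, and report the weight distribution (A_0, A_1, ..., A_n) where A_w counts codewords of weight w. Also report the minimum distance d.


Weight distribution: A_0 = 1, A_2 = 4, A_3 = 6, A_4 = 3, A_5 = 2. Minimum distance d = 2.

Enumerate all 2^4 = 16 messages m ∈ F_2^4.
For each, compute codeword c = mG in F_2^6, then tally its weight.
  m = 0000 → c = 000000, weight = 0.
  m = 1000 → c = 010110, weight = 3.
  m = 0100 → c = 011111, weight = 5.
  m = 1100 → c = 001001, weight = 2.
  m = 0010 → c = 100100, weight = 2.
  m = 1010 → c = 110010, weight = 3.
  m = 0110 → c = 111011, weight = 5.
  m = 1110 → c = 101101, weight = 4.
  m = 0001 → c = 011000, weight = 2.
  m = 1001 → c = 001110, weight = 3.
  m = 0101 → c = 000111, weight = 3.
  m = 1101 → c = 010001, weight = 2.
  m = 0011 → c = 111100, weight = 4.
  m = 1011 → c = 101010, weight = 3.
  m = 0111 → c = 100011, weight = 3.
  m = 1111 → c = 110101, weight = 4.
Tally weights:
  weight 0: 1 codewords.
  weight 2: 4 codewords.
  weight 3: 6 codewords.
  weight 4: 3 codewords.
  weight 5: 2 codewords.
Minimum distance d = smallest w > 0 with A_w > 0 = 2.
Sanity: Σ A_w = 16 = 2^4 = 16 ✓.


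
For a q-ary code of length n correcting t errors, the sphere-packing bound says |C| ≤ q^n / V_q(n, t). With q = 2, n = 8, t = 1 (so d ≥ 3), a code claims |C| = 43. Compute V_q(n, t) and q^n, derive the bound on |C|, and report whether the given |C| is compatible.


V_q(n, t) = 9, q^n = 256, Hamming bound = 28, |C| = 43 > bound (violated).

Step 1: Compute V_q(n, t) = Σ_{j=0}^1 C(n, j) (q−1)^j.
  j = 0: C(8,0)·(1)^0 = 1·1 = 1.
  j = 1: C(8,1)·(1)^1 = 8·1 = 8.
  V_q(n, t) = 1 + 8 = 9.
Step 2: q^n = 2^8 = 256.
Step 3: Hamming bound ⌊q^n / V_q(n,t)⌋ = ⌊256/9⌋ = 28.
Step 4: Compare |C| = 43 to 28: violated.
The claimed |C| lies above the Hamming bound, so no 2-ary code of length 8 with d ≥ 3 can have 43 codewords.


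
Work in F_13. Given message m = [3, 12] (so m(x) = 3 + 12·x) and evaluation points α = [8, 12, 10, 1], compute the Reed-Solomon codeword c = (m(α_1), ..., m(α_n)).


c = [8, 4, 6, 2]

Message polynomial: m(x) = 3 + 12·x (mod 13).
For each evaluation point α_i, compute m(α_i) mod 13:
  α_1 = 8: Horner steps 12 → 8, so m(8) = 8.
  α_2 = 12: Horner steps 12 → 4, so m(12) = 4.
  α_3 = 10: Horner steps 12 → 6, so m(10) = 6.
  α_4 = 1: Horner steps 12 → 2, so m(1) = 2.
Codeword c = [8, 4, 6, 2] ∈ F_13^4.


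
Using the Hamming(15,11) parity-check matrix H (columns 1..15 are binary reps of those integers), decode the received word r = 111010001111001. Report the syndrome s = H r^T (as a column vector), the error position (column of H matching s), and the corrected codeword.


s = (1, 1, 1, 0)^T, error position = 14, corrected codeword c = 111010001111011

Compute s = H r^T mod 2 one row at a time:
  s_1 = 0 + 1 + 1 + 1 + 1 + 0 + 0 + 1 = 5 ≡ 1 (mod 2).
  s_2 = 0 + 1 + 0 + 0 + 1 + 0 + 0 + 1 = 3 ≡ 1 (mod 2).
  s_3 = 1 + 1 + 0 + 0 + 1 + 1 + 0 + 1 = 5 ≡ 1 (mod 2).
  s_4 = 1 + 1 + 1 + 0 + 1 + 1 + 0 + 1 = 6 ≡ 0 (mod 2).
s = (1, 1, 1, 0)^T — this equals column 14 of H (binary 1110), so error is at position 14.
Correct: flip bit 14 of r = 111010001111001 to get c = 111010001111011.


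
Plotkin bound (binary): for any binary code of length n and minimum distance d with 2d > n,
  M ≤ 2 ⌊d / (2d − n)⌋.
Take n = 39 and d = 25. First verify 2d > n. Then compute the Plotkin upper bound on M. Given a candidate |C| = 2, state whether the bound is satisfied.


Plotkin bound M ≤ 4; given |C| = 2 ≤ bound (satisfied).

Check applicability: 2d = 50, n = 39.
2d − n = 11 > 0, so Plotkin applies.
Compute d/(2d−n) = 25/11 ≈ 2.2727.
⌊d/(2d−n)⌋ = 2.
Plotkin bound: M ≤ 2·2 = 4.
Given |C| = 2, check: satisfied.
This |C| is below the Plotkin bound.


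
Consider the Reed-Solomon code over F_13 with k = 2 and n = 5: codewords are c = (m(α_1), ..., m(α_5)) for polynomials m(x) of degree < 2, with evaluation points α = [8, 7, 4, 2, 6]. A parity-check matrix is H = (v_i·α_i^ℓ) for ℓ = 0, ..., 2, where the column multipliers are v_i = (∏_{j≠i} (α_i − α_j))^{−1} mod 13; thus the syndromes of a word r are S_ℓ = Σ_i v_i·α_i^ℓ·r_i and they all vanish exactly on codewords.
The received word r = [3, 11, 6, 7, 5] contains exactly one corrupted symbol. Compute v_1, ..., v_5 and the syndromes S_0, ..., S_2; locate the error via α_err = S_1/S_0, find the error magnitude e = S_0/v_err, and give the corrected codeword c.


S = (10, 2, 3), error at position 1, error magnitude e = 12, c = [4, 11, 6, 7, 5].

Step 1: column multipliers v_i = (∏_{j≠i}(α_i − α_j))^{−1} mod 13.
  i = 1 (α = 8): (8−7)(8−4)(8−2)(8−6) = 1·4·6·2 = 48 ≡ 9, so v_1 = 9^{−1} = 3 (mod 13).
  i = 2 (α = 7): (7−8)(7−4)(7−2)(7−6) = (−1)·3·5·1 = −15 ≡ 11, so v_2 = 11^{−1} = 6 (mod 13).
  i = 3 (α = 4): (4−8)(4−7)(4−2)(4−6) = (−4)·(−3)·2·(−2) = −48 ≡ 4, so v_3 = 4^{−1} = 10 (mod 13).
  i = 4 (α = 2): (2−8)(2−7)(2−4)(2−6) = (−6)·(−5)·(−2)·(−4) = 240 ≡ 6, so v_4 = 6^{−1} = 11 (mod 13).
  i = 5 (α = 6): (6−8)(6−7)(6−4)(6−2) = (−2)·(−1)·2·4 = 16 ≡ 3, so v_5 = 3^{−1} = 9 (mod 13).
  v = [3, 6, 10, 11, 9].
Step 2: syndromes of r = [3, 11, 6, 7, 5] (all sums mod 13).
  S_0 = Σ v_i r_i = 3·3 + 6·11 + 10·6 + 11·7 + 9·5 = 257 ≡ 10.
  S_1 = Σ v_i α_i r_i = 3·8·3 + 6·7·11 + 10·4·6 + 11·2·7 + 9·6·5 = 1198 ≡ 2.
  α_i^2 mod 13 = [12, 10, 3, 4, 10].
  S_2 = Σ v_i α_i^2 r_i = 3·12·3 + 6·10·11 + 10·3·6 + 11·4·7 + 9·10·5 = 1706 ≡ 3.
  S = (10, 2, 3) ≠ 0, so r is not a codeword (an error is present).
Step 3: locate the error. For a single error e at position i, S_ℓ = v_i·e·α_i^ℓ, so α_err = S_1/S_0.
  S_0^{−1} = 10^{−1} = 4 (mod 13), so α_err = 2·4 = 8 ≡ 8 = α_1. Error position i = 1.
  Consistency check: S_2/S_1 = 3·7 = 21 ≡ 8 = α_err ✓ (single-error assumption holds).
Step 4: error magnitude e = S_0/v_1 = S_0·∏_{j≠1}(α_1 − α_j) = 10·9 = 90 ≡ 12 (mod 13).
Step 5: correct position 1: c_1 = r_1 − e = 3 − 12 ≡ 4 (mod 13). Hence c = [4, 11, 6, 7, 5].
  Check: interpolating c through the α_i gives m(x) = 8 + 6·x (degree < 2) with m(α_i) = c_i for every i, so c is indeed a codeword.
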